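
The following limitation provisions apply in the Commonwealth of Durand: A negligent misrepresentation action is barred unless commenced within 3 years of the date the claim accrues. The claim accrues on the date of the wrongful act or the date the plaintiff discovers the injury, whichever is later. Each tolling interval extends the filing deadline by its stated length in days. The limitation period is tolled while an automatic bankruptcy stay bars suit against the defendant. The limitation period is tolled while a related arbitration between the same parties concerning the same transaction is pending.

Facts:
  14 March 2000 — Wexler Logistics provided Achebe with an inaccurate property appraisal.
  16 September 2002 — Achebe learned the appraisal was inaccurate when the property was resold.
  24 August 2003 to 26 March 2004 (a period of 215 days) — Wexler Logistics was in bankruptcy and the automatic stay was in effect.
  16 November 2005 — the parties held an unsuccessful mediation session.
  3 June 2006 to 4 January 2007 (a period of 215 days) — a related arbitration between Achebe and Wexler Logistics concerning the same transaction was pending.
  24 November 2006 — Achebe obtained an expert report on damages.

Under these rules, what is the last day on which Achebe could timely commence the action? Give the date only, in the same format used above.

19 April 2006

Because discovery on 16 September 2002 post-dates the 14 March 2000 act, accrual under the later-of rule falls on 16 September 2002.
Adding the 3 years base period to 16 September 2002 gives a deadline of 16 September 2005, before any tolling.
The automatic bankruptcy stay from 24 August 2003 to 26 March 2004 tolled the period for 215 days, extending the deadline to 19 April 2006.
By the time the pending related arbitration began on 3 June 2006, the limitation period had already expired on 19 April 2006; that interval cannot revive it.
The other events in the timeline have no effect on the limitation period under the stated rules.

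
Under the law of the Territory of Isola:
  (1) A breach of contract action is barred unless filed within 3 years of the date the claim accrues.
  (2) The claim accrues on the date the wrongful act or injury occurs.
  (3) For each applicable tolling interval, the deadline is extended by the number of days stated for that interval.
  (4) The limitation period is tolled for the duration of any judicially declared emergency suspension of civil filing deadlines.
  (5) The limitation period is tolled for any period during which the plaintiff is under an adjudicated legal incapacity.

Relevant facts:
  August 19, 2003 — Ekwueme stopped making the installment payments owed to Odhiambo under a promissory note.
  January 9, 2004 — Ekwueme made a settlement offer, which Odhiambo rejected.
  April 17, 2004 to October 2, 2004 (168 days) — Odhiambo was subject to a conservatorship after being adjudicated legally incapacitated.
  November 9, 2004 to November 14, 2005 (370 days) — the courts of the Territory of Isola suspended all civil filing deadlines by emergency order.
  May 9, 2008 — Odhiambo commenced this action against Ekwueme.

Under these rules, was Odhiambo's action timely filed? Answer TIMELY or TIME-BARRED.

The limitation period began to run on August 19, 2003.
Adding the 3 years base period to August 19, 2003 gives a deadline of August 19, 2006, before any tolling.
The plaintiff's legal incapacity from April 17, 2004 to October 2, 2004 tolled the period for 168 days, extending the deadline to February 3, 2007.
The period was tolled for 370 days by the emergency suspension of filing deadlines (November 9, 2004 to November 14, 2005), pushing the deadline to February 8, 2008.
Nothing else in the chronology tolls or restarts the period.
Odhiambo filed on May 9, 2008, after the February 8, 2008 deadline, so the action is time-barred.

TIME-BARRED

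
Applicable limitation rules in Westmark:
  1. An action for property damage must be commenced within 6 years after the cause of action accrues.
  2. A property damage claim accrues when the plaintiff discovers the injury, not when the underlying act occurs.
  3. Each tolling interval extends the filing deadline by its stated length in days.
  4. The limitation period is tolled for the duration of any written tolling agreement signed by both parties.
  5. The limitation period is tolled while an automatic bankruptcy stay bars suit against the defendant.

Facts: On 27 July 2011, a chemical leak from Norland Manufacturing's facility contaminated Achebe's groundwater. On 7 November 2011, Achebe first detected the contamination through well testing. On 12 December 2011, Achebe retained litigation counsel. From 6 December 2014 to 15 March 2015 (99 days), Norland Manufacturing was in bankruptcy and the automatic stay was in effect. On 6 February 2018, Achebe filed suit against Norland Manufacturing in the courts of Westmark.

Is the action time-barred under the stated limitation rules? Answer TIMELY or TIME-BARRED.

The claim did not accrue until Achebe discovered the injury on 7 November 2011; the 27 July 2011 act date does not start the clock under the stated rule.
Adding the 6 years base period to 7 November 2011 gives a deadline of 7 November 2017, before any tolling.
Because the automatic bankruptcy stay ran from 6 December 2014 to 15 March 2015, the deadline is extended by 99 days to 14 February 2018.
Nothing else in the chronology tolls or restarts the period.
Filing on 6 February 2018 beat the 14 February 2018 deadline — the action is timely.

TIMELY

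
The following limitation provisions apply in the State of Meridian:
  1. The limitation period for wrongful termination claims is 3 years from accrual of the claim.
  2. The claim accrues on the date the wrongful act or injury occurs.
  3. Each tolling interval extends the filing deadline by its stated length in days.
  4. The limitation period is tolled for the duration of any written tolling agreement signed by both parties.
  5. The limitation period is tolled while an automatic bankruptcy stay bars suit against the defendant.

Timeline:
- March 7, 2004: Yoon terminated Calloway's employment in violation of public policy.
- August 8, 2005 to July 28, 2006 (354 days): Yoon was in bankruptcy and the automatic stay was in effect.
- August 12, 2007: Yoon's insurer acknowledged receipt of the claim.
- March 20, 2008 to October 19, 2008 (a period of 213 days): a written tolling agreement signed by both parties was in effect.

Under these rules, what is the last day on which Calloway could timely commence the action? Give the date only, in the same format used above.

February 24, 2008

The claim accrued on March 7, 2004, when the wrongful act occurred.
3 years from March 7, 2004 is March 7, 2007.
The period was tolled for 354 days by the automatic bankruptcy stay (August 8, 2005 to July 28, 2006), pushing the deadline to February 24, 2008.
The written tolling agreement from March 20, 2008 to October 19, 2008 began after the period had already run on February 24, 2008, so it has no tolling effect.
Nothing else in the chronology tolls or restarts the period.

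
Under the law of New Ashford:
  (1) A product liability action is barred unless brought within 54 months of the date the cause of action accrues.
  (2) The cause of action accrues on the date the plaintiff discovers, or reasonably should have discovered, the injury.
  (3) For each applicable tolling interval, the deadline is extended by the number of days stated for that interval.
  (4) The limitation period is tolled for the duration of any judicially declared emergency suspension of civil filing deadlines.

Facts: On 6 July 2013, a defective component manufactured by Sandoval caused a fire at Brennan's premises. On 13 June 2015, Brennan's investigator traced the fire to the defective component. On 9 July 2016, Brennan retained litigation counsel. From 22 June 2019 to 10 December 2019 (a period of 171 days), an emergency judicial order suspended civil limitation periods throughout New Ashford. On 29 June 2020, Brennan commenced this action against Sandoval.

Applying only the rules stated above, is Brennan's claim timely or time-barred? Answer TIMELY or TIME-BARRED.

Under the discovery rule, the claim accrued on 13 June 2015, when Brennan discovered the injury — not on the 6 July 2013 date of the underlying act.
The untolled deadline — 54 months after 13 June 2015 — is 13 December 2019.
The period was tolled for 171 days by the emergency suspension of filing deadlines (22 June 2019 to 10 December 2019), pushing the deadline to 1 June 2020.
None of the other events listed affects the running of the period under the stated rules.
Brennan filed on 29 June 2020, after the 1 June 2020 deadline, so the action is time-barred.

TIME-BARRED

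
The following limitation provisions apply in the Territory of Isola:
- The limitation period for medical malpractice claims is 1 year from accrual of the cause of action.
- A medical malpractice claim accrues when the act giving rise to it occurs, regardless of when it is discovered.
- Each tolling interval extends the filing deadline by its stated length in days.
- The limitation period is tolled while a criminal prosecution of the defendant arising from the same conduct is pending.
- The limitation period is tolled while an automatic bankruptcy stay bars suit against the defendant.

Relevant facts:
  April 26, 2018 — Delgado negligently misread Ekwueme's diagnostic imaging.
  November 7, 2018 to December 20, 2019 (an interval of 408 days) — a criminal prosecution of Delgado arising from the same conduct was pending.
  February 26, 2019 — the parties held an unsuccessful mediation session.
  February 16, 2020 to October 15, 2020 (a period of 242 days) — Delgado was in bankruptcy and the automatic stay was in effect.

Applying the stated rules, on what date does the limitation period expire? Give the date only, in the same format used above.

The claim accrued on April 26, 2018, when the wrongful act occurred.
1 year from April 26, 2018 is April 26, 2019.
Because the pending criminal prosecution ran from November 7, 2018 to December 20, 2019, the deadline is extended by 408 days to June 7, 2020.
Because the automatic bankruptcy stay ran from February 16, 2020 to October 15, 2020, the deadline is extended by 242 days to February 4, 2021.
None of the other events listed affects the running of the period under the stated rules.

February 4, 2021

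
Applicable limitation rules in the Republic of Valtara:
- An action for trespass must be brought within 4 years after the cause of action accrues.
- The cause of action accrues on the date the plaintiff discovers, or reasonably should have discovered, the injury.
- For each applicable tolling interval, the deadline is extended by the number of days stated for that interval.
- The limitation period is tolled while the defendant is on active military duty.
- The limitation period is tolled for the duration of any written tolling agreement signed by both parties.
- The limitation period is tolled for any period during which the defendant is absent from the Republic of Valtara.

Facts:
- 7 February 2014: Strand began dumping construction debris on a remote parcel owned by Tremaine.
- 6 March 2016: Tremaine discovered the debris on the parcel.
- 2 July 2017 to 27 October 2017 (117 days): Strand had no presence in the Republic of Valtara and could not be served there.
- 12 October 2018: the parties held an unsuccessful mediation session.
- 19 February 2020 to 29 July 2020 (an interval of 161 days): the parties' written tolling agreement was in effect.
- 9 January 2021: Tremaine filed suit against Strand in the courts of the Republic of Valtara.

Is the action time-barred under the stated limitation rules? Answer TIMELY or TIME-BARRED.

TIME-BARRED

The claim did not accrue until Tremaine discovered the injury on 6 March 2016; the 7 February 2014 act date does not start the clock under the stated rule.
4 years from 6 March 2016 is 6 March 2020.
Because the defendant's absence from the jurisdiction ran from 2 July 2017 to 27 October 2017, the deadline is extended by 117 days to 1 July 2020.
The period was tolled for 161 days by the written tolling agreement (19 February 2020 to 29 July 2020), pushing the deadline to 9 December 2020.
None of the other events listed affects the running of the period under the stated rules.
Filing on 9 January 2021 missed the 9 December 2020 deadline — the action is time-barred.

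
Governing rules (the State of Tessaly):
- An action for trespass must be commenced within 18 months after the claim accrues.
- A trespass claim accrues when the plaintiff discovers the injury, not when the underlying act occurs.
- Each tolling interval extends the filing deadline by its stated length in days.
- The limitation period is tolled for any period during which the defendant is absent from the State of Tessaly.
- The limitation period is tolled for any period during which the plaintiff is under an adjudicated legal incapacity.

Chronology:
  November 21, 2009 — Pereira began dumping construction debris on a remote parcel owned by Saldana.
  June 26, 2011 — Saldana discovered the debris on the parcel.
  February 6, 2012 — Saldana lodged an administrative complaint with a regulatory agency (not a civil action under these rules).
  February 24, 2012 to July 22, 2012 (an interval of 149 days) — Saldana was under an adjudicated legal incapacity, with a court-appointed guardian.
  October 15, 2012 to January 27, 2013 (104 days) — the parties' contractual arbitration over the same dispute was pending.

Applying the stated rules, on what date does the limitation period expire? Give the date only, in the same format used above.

The claim did not accrue until Saldana discovered the injury on June 26, 2011; the November 21, 2009 act date does not start the clock under the stated rule.
18 months from June 26, 2011 is December 26, 2012.
The period was tolled for 149 days by the plaintiff's legal incapacity (February 24, 2012 to July 22, 2012), pushing the deadline to May 24, 2013.
Although a pending arbitration ran from October 15, 2012 to January 27, 2013, the stated rules do not make that a tolling event, so it is disregarded.
Nothing else in the chronology tolls or restarts the period.

May 24, 2013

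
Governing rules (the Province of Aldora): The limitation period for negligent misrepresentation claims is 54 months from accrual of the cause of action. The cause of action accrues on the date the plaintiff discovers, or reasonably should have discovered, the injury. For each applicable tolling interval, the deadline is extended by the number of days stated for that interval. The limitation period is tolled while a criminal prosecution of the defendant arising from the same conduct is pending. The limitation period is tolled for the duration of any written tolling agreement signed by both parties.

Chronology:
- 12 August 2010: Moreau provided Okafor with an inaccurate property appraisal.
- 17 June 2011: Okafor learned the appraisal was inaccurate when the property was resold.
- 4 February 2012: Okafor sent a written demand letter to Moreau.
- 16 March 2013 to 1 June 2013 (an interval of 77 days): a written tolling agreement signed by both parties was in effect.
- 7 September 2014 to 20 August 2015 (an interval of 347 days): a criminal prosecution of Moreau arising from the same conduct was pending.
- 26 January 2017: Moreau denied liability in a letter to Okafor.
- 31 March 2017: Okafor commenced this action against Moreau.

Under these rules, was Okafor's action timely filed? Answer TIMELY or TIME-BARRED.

Under the discovery rule, the claim accrued on 17 June 2011, when Okafor discovered the injury — not on the 12 August 2010 date of the underlying act.
The untolled deadline — 54 months after 17 June 2011 — is 17 December 2015.
The written tolling agreement from 16 March 2013 to 1 June 2013 tolled the period for 77 days, extending the deadline to 3 March 2016.
The pending criminal prosecution from 7 September 2014 to 20 August 2015 tolled the period for 347 days, extending the deadline to 13 February 2017.
The other events in the timeline have no effect on the limitation period under the stated rules.
Okafor filed on 31 March 2017, after the 13 February 2017 deadline, so the action is time-barred.

TIME-BARRED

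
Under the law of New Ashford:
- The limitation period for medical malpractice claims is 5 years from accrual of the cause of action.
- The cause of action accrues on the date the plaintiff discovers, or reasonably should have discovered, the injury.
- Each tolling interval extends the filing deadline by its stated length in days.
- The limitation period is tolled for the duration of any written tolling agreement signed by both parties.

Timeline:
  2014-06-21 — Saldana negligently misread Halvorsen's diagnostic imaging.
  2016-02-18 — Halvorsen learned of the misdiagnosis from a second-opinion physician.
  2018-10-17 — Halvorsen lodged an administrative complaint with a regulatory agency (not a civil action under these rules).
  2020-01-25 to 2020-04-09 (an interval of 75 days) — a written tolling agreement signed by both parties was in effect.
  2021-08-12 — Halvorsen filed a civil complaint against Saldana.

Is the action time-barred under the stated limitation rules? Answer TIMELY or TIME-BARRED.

The claim did not accrue until Halvorsen discovered the injury on 2016-02-18; the 2014-06-21 act date does not start the clock under the stated rule.
The untolled deadline — 5 years after 2016-02-18 — is 2021-02-18.
The written tolling agreement from 2020-01-25 to 2020-04-09 tolled the period for 75 days, extending the deadline to 2021-05-04.
The other events in the timeline have no effect on the limitation period under the stated rules.
Halvorsen filed on 2021-08-12, after the 2021-05-04 deadline, so the action is time-barred.

TIME-BARRED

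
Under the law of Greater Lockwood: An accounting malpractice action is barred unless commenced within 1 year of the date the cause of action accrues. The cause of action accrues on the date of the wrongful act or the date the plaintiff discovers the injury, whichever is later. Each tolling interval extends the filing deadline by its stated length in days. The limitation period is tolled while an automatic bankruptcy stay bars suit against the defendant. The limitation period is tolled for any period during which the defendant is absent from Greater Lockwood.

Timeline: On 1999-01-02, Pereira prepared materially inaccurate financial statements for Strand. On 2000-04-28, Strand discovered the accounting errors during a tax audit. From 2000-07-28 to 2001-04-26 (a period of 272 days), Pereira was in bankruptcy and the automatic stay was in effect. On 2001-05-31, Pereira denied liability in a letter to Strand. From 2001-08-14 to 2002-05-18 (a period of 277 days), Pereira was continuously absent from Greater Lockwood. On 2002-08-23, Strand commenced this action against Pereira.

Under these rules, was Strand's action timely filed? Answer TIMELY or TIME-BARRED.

Because discovery on 2000-04-28 post-dates the 1999-01-02 act, accrual under the later-of rule falls on 2000-04-28.
1 year from 2000-04-28 is 2001-04-28.
Because the automatic bankruptcy stay ran from 2000-07-28 to 2001-04-26, the deadline is extended by 272 days to 2002-01-25.
Because the defendant's absence from the jurisdiction ran from 2001-08-14 to 2002-05-18, the deadline is extended by 277 days to 2002-10-29.
None of the other events listed affects the running of the period under the stated rules.
Filing on 2002-08-23 beat the 2002-10-29 deadline — the action is timely.

TIMELY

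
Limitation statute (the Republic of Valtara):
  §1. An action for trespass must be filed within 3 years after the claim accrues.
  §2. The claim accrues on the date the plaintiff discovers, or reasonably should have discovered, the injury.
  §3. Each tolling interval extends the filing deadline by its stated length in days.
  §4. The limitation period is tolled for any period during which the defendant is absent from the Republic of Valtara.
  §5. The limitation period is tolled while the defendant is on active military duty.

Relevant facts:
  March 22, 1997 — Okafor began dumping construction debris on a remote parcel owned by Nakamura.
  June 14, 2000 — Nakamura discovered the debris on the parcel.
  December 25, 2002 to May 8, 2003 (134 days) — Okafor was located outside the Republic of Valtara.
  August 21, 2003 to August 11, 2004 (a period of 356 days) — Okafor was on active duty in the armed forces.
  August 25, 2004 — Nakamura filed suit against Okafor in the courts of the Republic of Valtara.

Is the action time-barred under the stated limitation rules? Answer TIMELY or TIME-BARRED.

TIMELY

Accrual is tied to discovery, so the period began on June 14, 2000 rather than on March 22, 1997 when the act occurred.
Adding the 3 years base period to June 14, 2000 gives a deadline of June 14, 2003, before any tolling.
The defendant's absence from the jurisdiction from December 25, 2002 to May 8, 2003 tolled the period for 134 days, extending the deadline to October 26, 2003.
Because the defendant's active military service ran from August 21, 2003 to August 11, 2004, the deadline is extended by 356 days to October 16, 2004.
Nakamura filed on August 25, 2004, before the October 16, 2004 deadline, so the action is timely.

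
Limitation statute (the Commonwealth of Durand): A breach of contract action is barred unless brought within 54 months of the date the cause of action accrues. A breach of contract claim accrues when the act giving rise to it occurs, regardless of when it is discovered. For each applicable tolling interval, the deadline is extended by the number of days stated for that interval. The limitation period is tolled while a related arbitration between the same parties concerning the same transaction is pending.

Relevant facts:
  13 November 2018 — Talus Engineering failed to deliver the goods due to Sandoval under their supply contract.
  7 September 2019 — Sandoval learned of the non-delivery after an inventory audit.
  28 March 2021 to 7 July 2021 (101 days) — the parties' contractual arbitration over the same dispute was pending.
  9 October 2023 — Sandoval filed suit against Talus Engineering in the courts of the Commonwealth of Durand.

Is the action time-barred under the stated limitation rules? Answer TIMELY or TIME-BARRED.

Because the rule ties accrual to occurrence, the claim accrued on 13 November 2018, not on the 7 September 2019 discovery date.
54 months from 13 November 2018 is 13 May 2023.
The period was tolled for 101 days by the pending related arbitration (28 March 2021 to 7 July 2021), pushing the deadline to 22 August 2023.
Sandoval filed on 9 October 2023, after the 22 August 2023 deadline, so the action is time-barred.

TIME-BARRED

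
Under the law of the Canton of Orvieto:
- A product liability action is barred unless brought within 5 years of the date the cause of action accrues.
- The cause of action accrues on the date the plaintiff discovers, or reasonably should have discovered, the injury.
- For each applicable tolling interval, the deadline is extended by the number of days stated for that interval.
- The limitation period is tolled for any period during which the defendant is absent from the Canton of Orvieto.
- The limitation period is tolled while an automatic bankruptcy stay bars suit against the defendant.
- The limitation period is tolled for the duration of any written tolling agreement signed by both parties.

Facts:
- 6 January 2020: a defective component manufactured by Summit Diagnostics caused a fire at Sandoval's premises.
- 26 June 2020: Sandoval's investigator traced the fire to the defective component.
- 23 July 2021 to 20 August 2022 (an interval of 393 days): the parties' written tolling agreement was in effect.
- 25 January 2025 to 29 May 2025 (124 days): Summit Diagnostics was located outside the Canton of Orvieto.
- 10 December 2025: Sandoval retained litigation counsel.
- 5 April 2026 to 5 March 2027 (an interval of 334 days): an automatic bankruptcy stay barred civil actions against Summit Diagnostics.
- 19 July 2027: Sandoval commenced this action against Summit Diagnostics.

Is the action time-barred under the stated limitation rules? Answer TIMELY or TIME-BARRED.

Accrual is tied to discovery, so the period began on 26 June 2020 rather than on 6 January 2020 when the act occurred.
The untolled deadline — 5 years after 26 June 2020 — is 26 June 2025.
Because the written tolling agreement ran from 23 July 2021 to 20 August 2022, the deadline is extended by 393 days to 24 July 2026.
Because the defendant's absence from the jurisdiction ran from 25 January 2025 to 29 May 2025, the deadline is extended by 124 days to 25 November 2026.
Because the automatic bankruptcy stay ran from 5 April 2026 to 5 March 2027, the deadline is extended by 334 days to 25 October 2027.
The other events in the timeline have no effect on the limitation period under the stated rules.
Filing on 19 July 2027 beat the 25 October 2027 deadline — the action is timely.

TIMELY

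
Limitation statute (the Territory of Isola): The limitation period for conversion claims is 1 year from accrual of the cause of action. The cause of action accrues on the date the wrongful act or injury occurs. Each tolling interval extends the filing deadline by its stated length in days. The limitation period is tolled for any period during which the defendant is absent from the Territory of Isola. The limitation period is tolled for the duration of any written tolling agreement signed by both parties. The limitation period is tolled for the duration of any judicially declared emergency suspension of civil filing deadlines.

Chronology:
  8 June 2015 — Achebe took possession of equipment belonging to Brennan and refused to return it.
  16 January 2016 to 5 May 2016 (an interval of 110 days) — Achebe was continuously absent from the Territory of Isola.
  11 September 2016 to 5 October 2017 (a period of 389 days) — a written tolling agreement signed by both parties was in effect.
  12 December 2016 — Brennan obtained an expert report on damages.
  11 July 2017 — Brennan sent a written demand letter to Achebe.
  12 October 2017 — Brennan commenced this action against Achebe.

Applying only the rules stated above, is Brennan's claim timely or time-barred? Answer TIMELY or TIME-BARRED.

The cause of action accrued on 8 June 2015, the date of the act.
Adding the 1 year base period to 8 June 2015 gives a deadline of 8 June 2016, before any tolling.
The defendant's absence from the jurisdiction from 16 January 2016 to 5 May 2016 tolled the period for 110 days, extending the deadline to 26 September 2016.
The written tolling agreement from 11 September 2016 to 5 October 2017 tolled the period for 389 days, extending the deadline to 20 October 2017.
The other events in the timeline have no effect on the limitation period under the stated rules.
Filing on 12 October 2017 beat the 20 October 2017 deadline — the action is timely.

TIMELY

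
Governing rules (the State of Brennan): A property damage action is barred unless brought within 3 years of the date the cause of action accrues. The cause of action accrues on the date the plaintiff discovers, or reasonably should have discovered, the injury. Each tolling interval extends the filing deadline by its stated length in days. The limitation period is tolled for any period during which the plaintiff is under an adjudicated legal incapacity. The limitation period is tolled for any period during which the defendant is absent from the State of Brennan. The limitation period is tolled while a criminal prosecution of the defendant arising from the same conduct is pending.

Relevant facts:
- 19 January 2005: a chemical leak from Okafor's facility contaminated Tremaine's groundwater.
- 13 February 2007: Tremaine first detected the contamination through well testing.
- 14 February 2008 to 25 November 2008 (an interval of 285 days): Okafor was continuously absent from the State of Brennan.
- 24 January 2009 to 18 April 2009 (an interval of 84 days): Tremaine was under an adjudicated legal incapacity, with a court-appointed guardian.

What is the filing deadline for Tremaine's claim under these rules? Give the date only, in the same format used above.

Under the discovery rule, the claim accrued on 13 February 2007, when Tremaine discovered the injury — not on the 19 January 2005 date of the underlying act.
The untolled deadline — 3 years after 13 February 2007 — is 13 February 2010.
Because the defendant's absence from the jurisdiction ran from 14 February 2008 to 25 November 2008, the deadline is extended by 285 days to 25 November 2010.
The period was tolled for 84 days by the plaintiff's legal incapacity (24 January 2009 to 18 April 2009), pushing the deadline to 17 February 2011.

17 February 2011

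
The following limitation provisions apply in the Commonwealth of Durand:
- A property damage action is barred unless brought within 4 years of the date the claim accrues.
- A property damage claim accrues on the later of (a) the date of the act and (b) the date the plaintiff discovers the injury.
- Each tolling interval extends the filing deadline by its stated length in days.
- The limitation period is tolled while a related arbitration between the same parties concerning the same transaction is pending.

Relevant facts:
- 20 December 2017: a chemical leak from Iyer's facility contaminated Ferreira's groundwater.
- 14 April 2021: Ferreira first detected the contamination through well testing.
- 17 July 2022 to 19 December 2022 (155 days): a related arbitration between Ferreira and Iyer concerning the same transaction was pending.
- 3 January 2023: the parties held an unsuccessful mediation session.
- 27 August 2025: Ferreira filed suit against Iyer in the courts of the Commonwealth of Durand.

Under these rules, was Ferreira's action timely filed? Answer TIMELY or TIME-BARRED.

The claim accrued on 14 April 2021 — the later of the 20 December 2017 act and the 14 April 2021 discovery.
4 years from 14 April 2021 is 14 April 2025.
The pending related arbitration from 17 July 2022 to 19 December 2022 tolled the period for 155 days, extending the deadline to 16 September 2025.
The other events in the timeline have no effect on the limitation period under the stated rules.
The 27 August 2025 filing precedes the 16 September 2025 deadline; the claim is timely.

TIMELY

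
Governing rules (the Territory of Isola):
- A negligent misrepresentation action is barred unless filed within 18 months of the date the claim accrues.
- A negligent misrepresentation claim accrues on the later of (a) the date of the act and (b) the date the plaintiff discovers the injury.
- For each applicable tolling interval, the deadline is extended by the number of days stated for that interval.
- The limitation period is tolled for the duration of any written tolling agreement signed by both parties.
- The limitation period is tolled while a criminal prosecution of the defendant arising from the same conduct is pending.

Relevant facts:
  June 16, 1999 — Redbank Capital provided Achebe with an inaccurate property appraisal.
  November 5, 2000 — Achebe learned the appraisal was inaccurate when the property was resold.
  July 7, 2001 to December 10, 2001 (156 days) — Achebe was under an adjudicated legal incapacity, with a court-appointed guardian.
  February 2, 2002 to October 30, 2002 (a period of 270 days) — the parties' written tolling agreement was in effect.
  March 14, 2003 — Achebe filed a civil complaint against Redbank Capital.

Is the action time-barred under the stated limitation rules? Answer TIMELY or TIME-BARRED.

TIME-BARRED

Because discovery on November 5, 2000 post-dates the June 16, 1999 act, accrual under the later-of rule falls on November 5, 2000.
18 months from November 5, 2000 is May 5, 2002.
The period was tolled for 270 days by the written tolling agreement (February 2, 2002 to October 30, 2002), pushing the deadline to January 30, 2003.
Although the plaintiff's incapacity ran from July 7, 2001 to December 10, 2001, the stated rules do not make that a tolling event, so it is disregarded.
Filing on March 14, 2003 missed the January 30, 2003 deadline — the action is time-barred.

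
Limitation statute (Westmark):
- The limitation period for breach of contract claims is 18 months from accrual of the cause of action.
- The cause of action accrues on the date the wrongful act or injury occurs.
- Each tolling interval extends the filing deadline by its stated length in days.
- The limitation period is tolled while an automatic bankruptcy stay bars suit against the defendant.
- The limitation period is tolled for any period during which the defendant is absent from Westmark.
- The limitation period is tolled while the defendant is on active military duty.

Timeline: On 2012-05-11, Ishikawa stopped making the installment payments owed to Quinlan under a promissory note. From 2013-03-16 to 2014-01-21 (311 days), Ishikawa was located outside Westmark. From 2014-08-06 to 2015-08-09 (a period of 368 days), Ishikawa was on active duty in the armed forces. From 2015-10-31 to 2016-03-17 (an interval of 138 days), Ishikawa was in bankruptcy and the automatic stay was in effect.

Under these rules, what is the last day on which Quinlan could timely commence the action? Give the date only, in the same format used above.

The limitation period began to run on 2012-05-11.
Adding the 18 months base period to 2012-05-11 gives a deadline of 2013-11-11, before any tolling.
Because the defendant's absence from the jurisdiction ran from 2013-03-16 to 2014-01-21, the deadline is extended by 311 days to 2014-09-18.
The defendant's active military service from 2014-08-06 to 2015-08-09 tolled the period for 368 days, extending the deadline to 2015-09-21.
The automatic bankruptcy stay starting 2015-10-31 came too late — the period had run on 2015-09-21 — and so does not extend the deadline.

2015-09-21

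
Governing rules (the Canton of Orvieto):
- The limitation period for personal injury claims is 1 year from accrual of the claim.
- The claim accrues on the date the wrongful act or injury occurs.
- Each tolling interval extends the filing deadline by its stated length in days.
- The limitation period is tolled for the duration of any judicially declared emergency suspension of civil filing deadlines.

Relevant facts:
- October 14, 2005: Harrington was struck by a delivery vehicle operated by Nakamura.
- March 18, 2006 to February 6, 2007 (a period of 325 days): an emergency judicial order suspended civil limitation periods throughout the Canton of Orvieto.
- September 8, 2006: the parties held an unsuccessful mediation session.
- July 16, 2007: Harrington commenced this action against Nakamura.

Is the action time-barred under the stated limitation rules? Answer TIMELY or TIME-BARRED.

TIMELY

The limitation period began to run on October 14, 2005.
1 year from October 14, 2005 is October 14, 2006.
Because the emergency suspension of filing deadlines ran from March 18, 2006 to February 6, 2007, the deadline is extended by 325 days to September 4, 2007.
The other events in the timeline have no effect on the limitation period under the stated rules.
Filing on July 16, 2007 beat the September 4, 2007 deadline — the action is timely.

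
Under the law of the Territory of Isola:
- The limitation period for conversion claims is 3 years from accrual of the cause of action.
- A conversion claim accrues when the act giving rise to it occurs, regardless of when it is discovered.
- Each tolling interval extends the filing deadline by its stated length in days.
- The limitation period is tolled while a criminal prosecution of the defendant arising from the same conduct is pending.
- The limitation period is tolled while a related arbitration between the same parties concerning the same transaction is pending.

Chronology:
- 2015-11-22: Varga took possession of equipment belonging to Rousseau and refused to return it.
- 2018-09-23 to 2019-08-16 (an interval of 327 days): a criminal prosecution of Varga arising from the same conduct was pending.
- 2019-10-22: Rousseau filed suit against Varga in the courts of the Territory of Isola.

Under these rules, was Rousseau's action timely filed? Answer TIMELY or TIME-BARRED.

TIME-BARRED

The limitation period began to run on 2015-11-22.
The untolled deadline — 3 years after 2015-11-22 — is 2018-11-22.
The pending criminal prosecution from 2018-09-23 to 2019-08-16 tolled the period for 327 days, extending the deadline to 2019-10-15.
The 2019-10-22 filing falls after the 2019-10-15 deadline; the claim is time-barred.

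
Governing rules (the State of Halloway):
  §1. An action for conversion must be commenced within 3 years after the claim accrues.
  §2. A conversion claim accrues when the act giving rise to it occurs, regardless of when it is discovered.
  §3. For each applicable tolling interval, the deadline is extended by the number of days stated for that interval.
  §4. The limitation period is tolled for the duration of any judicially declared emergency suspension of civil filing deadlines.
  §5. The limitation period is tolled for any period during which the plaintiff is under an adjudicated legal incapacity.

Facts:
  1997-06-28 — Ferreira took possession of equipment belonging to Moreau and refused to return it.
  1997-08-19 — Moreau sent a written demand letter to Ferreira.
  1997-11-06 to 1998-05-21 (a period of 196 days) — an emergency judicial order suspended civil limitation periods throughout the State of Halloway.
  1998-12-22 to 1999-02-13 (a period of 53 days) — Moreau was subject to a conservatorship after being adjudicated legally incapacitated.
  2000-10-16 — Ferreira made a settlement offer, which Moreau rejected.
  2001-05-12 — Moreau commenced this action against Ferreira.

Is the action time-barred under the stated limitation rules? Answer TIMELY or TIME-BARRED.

TIME-BARRED

The claim accrued on 1997-06-28, the date of the act.
3 years from 1997-06-28 is 2000-06-28.
Because the emergency suspension of filing deadlines ran from 1997-11-06 to 1998-05-21, the deadline is extended by 196 days to 2001-01-10.
The plaintiff's legal incapacity from 1998-12-22 to 1999-02-13 tolled the period for 53 days, extending the deadline to 2001-03-04.
Nothing else in the chronology tolls or restarts the period.
Moreau filed on 2001-05-12, after the 2001-03-04 deadline, so the action is time-barred.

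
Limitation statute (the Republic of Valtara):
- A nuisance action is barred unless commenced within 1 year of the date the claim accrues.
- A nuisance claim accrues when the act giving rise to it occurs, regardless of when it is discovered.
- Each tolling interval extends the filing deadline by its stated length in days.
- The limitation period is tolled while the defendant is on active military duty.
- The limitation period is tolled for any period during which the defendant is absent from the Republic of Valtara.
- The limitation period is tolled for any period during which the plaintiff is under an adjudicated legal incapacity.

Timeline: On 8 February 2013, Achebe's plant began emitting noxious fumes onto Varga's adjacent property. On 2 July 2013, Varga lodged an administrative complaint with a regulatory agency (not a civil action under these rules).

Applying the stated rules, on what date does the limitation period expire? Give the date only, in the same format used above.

The limitation period began to run on 8 February 2013.
1 year from 8 February 2013 is 8 February 2014.
None of the other events listed affects the running of the period under the stated rules.

8 February 2014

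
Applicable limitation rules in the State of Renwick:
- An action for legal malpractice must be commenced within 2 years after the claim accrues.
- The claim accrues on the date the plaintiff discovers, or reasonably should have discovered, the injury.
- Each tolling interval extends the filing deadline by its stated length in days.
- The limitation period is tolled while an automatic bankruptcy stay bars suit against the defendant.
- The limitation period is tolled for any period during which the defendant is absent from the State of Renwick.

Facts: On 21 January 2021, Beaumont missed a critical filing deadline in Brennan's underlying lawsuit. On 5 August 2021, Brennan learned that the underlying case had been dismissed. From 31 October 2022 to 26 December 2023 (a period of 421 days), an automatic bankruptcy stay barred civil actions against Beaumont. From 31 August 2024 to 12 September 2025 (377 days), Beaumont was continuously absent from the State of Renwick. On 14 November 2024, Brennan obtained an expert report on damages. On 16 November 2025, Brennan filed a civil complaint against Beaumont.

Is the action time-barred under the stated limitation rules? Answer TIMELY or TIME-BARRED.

Under the discovery rule, the claim accrued on 5 August 2021, when Brennan discovered the injury — not on the 21 January 2021 date of the underlying act.
Adding the 2 years base period to 5 August 2021 gives a deadline of 5 August 2023, before any tolling.
The period was tolled for 421 days by the automatic bankruptcy stay (31 October 2022 to 26 December 2023), pushing the deadline to 29 September 2024.
Because the defendant's absence from the jurisdiction ran from 31 August 2024 to 12 September 2025, the deadline is extended by 377 days to 11 October 2025.
None of the other events listed affects the running of the period under the stated rules.
The 16 November 2025 filing falls after the 11 October 2025 deadline; the claim is time-barred.

TIME-BARRED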